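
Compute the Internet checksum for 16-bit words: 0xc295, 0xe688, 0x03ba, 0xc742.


Sum all words (with carry folding):
+ 0xc295 = 0xc295
+ 0xe688 = 0xa91e
+ 0x03ba = 0xacd8
+ 0xc742 = 0x741b
One's complement: ~0x741b
Checksum = 0x8be4


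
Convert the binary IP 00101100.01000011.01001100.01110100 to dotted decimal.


00101100 = 44
01000011 = 67
01001100 = 76
01110100 = 116
IP: 44.67.76.116


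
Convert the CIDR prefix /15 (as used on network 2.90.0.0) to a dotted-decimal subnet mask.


/15 means 15 network bits, 17 host bits
Binary: 11111111111111100000000000000000
Mask: 255.254.0.0


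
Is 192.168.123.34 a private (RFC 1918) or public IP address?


RFC 1918 private ranges:
  10.0.0.0/8 (10.0.0.0 - 10.255.255.255)
  172.16.0.0/12 (172.16.0.0 - 172.31.255.255)
  192.168.0.0/16 (192.168.0.0 - 192.168.255.255)
Private (in 192.168.0.0/16)


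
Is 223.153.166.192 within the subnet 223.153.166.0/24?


Subnet network: 223.153.166.0
Test IP AND mask: 223.153.166.0
Yes, 223.153.166.192 is in 223.153.166.0/24


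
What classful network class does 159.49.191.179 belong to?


First octet: 159
Binary: 10011111
10xxxxxx -> Class B (128-191)
Class B, default mask 255.255.0.0 (/16)


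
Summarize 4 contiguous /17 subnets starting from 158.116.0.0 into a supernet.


Original prefix: /17
Number of subnets: 4 = 2^2
New prefix = 17 - 2 = 15
Supernet: 158.116.0.0/15


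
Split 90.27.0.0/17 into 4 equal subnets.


New prefix = 17 + 2 = 19
Each subnet has 8192 addresses
  90.27.0.0/19
  90.27.32.0/19
  90.27.64.0/19
  90.27.96.0/19
Subnets: 90.27.0.0/19, 90.27.32.0/19, 90.27.64.0/19, 90.27.96.0/19


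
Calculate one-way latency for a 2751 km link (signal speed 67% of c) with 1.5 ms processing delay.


Speed = 0.67 * 3e5 km/s = 201000 km/s
Propagation delay = 2751 / 201000 = 0.0137 s = 13.6866 ms
Processing delay = 1.5 ms
Total one-way latency = 15.1866 ms


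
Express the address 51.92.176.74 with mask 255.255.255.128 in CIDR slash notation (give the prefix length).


Binary: 11111111.11111111.11111111.10000000
Count leading 1s
Prefix: /25


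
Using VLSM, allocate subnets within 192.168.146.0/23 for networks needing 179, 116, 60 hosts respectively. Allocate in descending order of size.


179 hosts -> /24 (254 usable): 192.168.146.0/24
116 hosts -> /25 (126 usable): 192.168.147.0/25
60 hosts -> /26 (62 usable): 192.168.147.128/26
Allocation: 192.168.146.0/24 (179 hosts, 254 usable); 192.168.147.0/25 (116 hosts, 126 usable); 192.168.147.128/26 (60 hosts, 62 usable)


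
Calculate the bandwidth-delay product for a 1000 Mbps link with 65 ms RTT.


BDP = bandwidth * RTT
= 1000 Mbps * 65 ms
= 1000 * 1e6 * 65 / 1000 bits
= 65000000 bits
= 8125000 bytes
= 7934.5703 KB
BDP = 65000000 bits (8125000 bytes)


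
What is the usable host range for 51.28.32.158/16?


Network: 51.28.0.0
Broadcast: 51.28.255.255
First usable = network + 1
Last usable = broadcast - 1
Range: 51.28.0.1 to 51.28.255.254


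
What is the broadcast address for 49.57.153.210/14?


Network: 49.56.0.0/14
Host bits = 18
Set all host bits to 1:
Broadcast: 49.59.255.255


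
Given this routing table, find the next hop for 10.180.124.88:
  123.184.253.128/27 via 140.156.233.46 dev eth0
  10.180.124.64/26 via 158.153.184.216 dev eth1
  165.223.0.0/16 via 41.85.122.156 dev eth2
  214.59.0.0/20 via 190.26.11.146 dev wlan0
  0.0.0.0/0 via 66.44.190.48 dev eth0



Longest prefix match for 10.180.124.88:
  /27 123.184.253.128: no
  /26 10.180.124.64: MATCH
  /16 165.223.0.0: no
  /20 214.59.0.0: no
  /0 0.0.0.0: MATCH
Selected: next-hop 158.153.184.216 via eth1 (matched /26)


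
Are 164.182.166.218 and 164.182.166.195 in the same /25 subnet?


Mask: 255.255.255.128
164.182.166.218 AND mask = 164.182.166.128
164.182.166.195 AND mask = 164.182.166.128
Yes, same subnet (164.182.166.128)


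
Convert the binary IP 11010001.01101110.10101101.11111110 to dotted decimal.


11010001 = 209
01101110 = 110
10101101 = 173
11111110 = 254
IP: 209.110.173.254


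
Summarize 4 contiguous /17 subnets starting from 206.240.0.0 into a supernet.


Original prefix: /17
Number of subnets: 4 = 2^2
New prefix = 17 - 2 = 15
Supernet: 206.240.0.0/15


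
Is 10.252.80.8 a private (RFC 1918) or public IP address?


RFC 1918 private ranges:
  10.0.0.0/8 (10.0.0.0 - 10.255.255.255)
  172.16.0.0/12 (172.16.0.0 - 172.31.255.255)
  192.168.0.0/16 (192.168.0.0 - 192.168.255.255)
Private (in 10.0.0.0/8)


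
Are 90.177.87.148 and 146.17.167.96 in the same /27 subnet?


Mask: 255.255.255.224
90.177.87.148 AND mask = 90.177.87.128
146.17.167.96 AND mask = 146.17.167.96
No, different subnets (90.177.87.128 vs 146.17.167.96)


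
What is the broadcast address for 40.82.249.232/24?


Network: 40.82.249.0/24
Host bits = 8
Set all host bits to 1:
Broadcast: 40.82.249.255


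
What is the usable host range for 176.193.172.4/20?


Network: 176.193.160.0
Broadcast: 176.193.175.255
First usable = network + 1
Last usable = broadcast - 1
Range: 176.193.160.1 to 176.193.175.254


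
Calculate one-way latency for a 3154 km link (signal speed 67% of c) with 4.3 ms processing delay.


Speed = 0.67 * 3e5 km/s = 201000 km/s
Propagation delay = 3154 / 201000 = 0.0157 s = 15.6915 ms
Processing delay = 4.3 ms
Total one-way latency = 19.9915 ms


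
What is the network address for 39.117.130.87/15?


IP:   00100111.01110101.10000010.01010111
Mask: 11111111.11111110.00000000.00000000
AND operation:
Net:  00100111.01110100.00000000.00000000
Network: 39.116.0.0/15


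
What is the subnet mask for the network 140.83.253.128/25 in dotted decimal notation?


/25 means 25 network bits, 7 host bits
Binary: 11111111111111111111111110000000
Mask: 255.255.255.128


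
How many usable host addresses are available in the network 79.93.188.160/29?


Host bits = 32 - 29 = 3
Total addresses = 2^3 = 8
Usable = total - 2 (network and broadcast)
Usable hosts: 6


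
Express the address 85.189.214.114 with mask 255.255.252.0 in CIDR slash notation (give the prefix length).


Binary: 11111111.11111111.11111100.00000000
Count leading 1s
Prefix: /22


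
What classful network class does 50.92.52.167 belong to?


First octet: 50
Binary: 00110010
0xxxxxxx -> Class A (1-126)
Class A, default mask 255.0.0.0 (/8)


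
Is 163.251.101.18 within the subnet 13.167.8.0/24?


Subnet network: 13.167.8.0
Test IP AND mask: 163.251.101.0
No, 163.251.101.18 is not in 13.167.8.0/24


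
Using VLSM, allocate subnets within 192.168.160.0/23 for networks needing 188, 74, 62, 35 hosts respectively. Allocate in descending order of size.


188 hosts -> /24 (254 usable): 192.168.160.0/24
74 hosts -> /25 (126 usable): 192.168.161.0/25
62 hosts -> /26 (62 usable): 192.168.161.128/26
35 hosts -> /26 (62 usable): 192.168.161.192/26
Allocation: 192.168.160.0/24 (188 hosts, 254 usable); 192.168.161.0/25 (74 hosts, 126 usable); 192.168.161.128/26 (62 hosts, 62 usable); 192.168.161.192/26 (35 hosts, 62 usable)


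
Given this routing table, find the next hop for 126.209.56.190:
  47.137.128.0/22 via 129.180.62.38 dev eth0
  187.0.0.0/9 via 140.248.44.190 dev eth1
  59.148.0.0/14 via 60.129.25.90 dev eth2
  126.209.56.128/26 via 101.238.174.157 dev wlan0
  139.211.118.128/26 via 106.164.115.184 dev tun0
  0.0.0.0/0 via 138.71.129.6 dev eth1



Longest prefix match for 126.209.56.190:
  /22 47.137.128.0: no
  /9 187.0.0.0: no
  /14 59.148.0.0: no
  /26 126.209.56.128: MATCH
  /26 139.211.118.128: no
  /0 0.0.0.0: MATCH
Selected: next-hop 101.238.174.157 via wlan0 (matched /26)


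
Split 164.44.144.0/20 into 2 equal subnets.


New prefix = 20 + 1 = 21
Each subnet has 2048 addresses
  164.44.144.0/21
  164.44.152.0/21
Subnets: 164.44.144.0/21, 164.44.152.0/21


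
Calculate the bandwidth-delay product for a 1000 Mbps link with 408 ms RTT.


BDP = bandwidth * RTT
= 1000 Mbps * 408 ms
= 1000 * 1e6 * 408 / 1000 bits
= 408000000 bits
= 51000000 bytes
= 49804.6875 KB
BDP = 408000000 bits (51000000 bytes)


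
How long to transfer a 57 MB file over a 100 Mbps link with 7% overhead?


Effective throughput = 100 * (1 - 7/100) = 93 Mbps
File size in Mb = 57 * 8 = 456 Mb
Time = 456 / 93
Time = 4.9032 seconds


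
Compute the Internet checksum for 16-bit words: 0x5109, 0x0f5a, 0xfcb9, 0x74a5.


Sum all words (with carry folding):
+ 0x5109 = 0x5109
+ 0x0f5a = 0x6063
+ 0xfcb9 = 0x5d1d
+ 0x74a5 = 0xd1c2
One's complement: ~0xd1c2
Checksum = 0x2e3d


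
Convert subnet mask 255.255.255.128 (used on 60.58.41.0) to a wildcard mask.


Subnet mask: 255.255.255.128
Wildcard = 255.255.255.255 - subnet mask
255 - 255 = 0
255 - 255 = 0
255 - 255 = 0
255 - 128 = 127
Wildcard: 0.0.0.127


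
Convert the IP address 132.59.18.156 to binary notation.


132 = 10000100
59 = 00111011
18 = 00010010
156 = 10011100
Binary: 10000100.00111011.00010010.10011100


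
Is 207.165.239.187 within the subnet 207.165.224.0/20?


Subnet network: 207.165.224.0
Test IP AND mask: 207.165.224.0
Yes, 207.165.239.187 is in 207.165.224.0/20


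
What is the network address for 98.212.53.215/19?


IP:   01100010.11010100.00110101.11010111
Mask: 11111111.11111111.11100000.00000000
AND operation:
Net:  01100010.11010100.00100000.00000000
Network: 98.212.32.0/19


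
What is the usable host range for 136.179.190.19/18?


Network: 136.179.128.0
Broadcast: 136.179.191.255
First usable = network + 1
Last usable = broadcast - 1
Range: 136.179.128.1 to 136.179.191.254


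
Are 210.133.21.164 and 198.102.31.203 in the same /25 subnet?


Mask: 255.255.255.128
210.133.21.164 AND mask = 210.133.21.128
198.102.31.203 AND mask = 198.102.31.128
No, different subnets (210.133.21.128 vs 198.102.31.128)


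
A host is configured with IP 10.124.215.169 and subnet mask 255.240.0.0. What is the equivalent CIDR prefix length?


Binary: 11111111.11110000.00000000.00000000
Count leading 1s
Prefix: /12


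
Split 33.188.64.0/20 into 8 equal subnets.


New prefix = 20 + 3 = 23
Each subnet has 512 addresses
  33.188.64.0/23
  33.188.66.0/23
  33.188.68.0/23
  33.188.70.0/23
  33.188.72.0/23
  33.188.74.0/23
  33.188.76.0/23
  33.188.78.0/23
Subnets: 33.188.64.0/23, 33.188.66.0/23, 33.188.68.0/23, 33.188.70.0/23, 33.188.72.0/23, 33.188.74.0/23, 33.188.76.0/23, 33.188.78.0/23


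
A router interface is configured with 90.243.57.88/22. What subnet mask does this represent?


/22 means 22 network bits, 10 host bits
Binary: 11111111111111111111110000000000
Mask: 255.255.252.0


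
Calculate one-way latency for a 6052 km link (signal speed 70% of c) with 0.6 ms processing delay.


Speed = 0.7 * 3e5 km/s = 210000 km/s
Propagation delay = 6052 / 210000 = 0.0288 s = 28.819 ms
Processing delay = 0.6 ms
Total one-way latency = 29.419 ms


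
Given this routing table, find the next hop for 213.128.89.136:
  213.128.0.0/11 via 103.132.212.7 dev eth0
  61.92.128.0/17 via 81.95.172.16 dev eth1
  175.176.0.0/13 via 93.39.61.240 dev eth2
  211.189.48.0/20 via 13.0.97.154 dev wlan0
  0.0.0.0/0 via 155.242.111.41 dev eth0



Longest prefix match for 213.128.89.136:
  /11 213.128.0.0: MATCH
  /17 61.92.128.0: no
  /13 175.176.0.0: no
  /20 211.189.48.0: no
  /0 0.0.0.0: MATCH
Selected: next-hop 103.132.212.7 via eth0 (matched /11)


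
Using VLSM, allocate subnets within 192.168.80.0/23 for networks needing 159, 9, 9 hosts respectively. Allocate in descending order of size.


159 hosts -> /24 (254 usable): 192.168.80.0/24
9 hosts -> /28 (14 usable): 192.168.81.0/28
9 hosts -> /28 (14 usable): 192.168.81.16/28
Allocation: 192.168.80.0/24 (159 hosts, 254 usable); 192.168.81.0/28 (9 hosts, 14 usable); 192.168.81.16/28 (9 hosts, 14 usable)


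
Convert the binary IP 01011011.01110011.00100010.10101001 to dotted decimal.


01011011 = 91
01110011 = 115
00100010 = 34
10101001 = 169
IP: 91.115.34.169


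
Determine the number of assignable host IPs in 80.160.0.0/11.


Host bits = 32 - 11 = 21
Total addresses = 2^21 = 2097152
Usable = total - 2 (network and broadcast)
Usable hosts: 2097150


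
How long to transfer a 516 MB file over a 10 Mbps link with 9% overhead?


Effective throughput = 10 * (1 - 9/100) = 9.1 Mbps
File size in Mb = 516 * 8 = 4128 Mb
Time = 4128 / 9.1
Time = 453.6264 seconds


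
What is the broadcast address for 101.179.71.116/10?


Network: 101.128.0.0/10
Host bits = 22
Set all host bits to 1:
Broadcast: 101.191.255.255


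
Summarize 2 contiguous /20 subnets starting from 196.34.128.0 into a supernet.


Original prefix: /20
Number of subnets: 2 = 2^1
New prefix = 20 - 1 = 19
Supernet: 196.34.128.0/19


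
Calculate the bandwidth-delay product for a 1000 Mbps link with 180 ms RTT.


BDP = bandwidth * RTT
= 1000 Mbps * 180 ms
= 1000 * 1e6 * 180 / 1000 bits
= 180000000 bits
= 22500000 bytes
= 21972.6562 KB
BDP = 180000000 bits (22500000 bytes)


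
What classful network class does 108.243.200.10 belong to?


First octet: 108
Binary: 01101100
0xxxxxxx -> Class A (1-126)
Class A, default mask 255.0.0.0 (/8)


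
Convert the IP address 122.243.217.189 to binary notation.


122 = 01111010
243 = 11110011
217 = 11011001
189 = 10111101
Binary: 01111010.11110011.11011001.10111101


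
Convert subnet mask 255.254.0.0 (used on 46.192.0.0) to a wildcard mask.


Subnet mask: 255.254.0.0
Wildcard = 255.255.255.255 - subnet mask
255 - 255 = 0
255 - 254 = 1
255 - 0 = 255
255 - 0 = 255
Wildcard: 0.1.255.255


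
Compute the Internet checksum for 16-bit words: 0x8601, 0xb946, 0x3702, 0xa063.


Sum all words (with carry folding):
+ 0x8601 = 0x8601
+ 0xb946 = 0x3f48
+ 0x3702 = 0x764a
+ 0xa063 = 0x16ae
One's complement: ~0x16ae
Checksum = 0xe951


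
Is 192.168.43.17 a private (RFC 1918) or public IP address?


RFC 1918 private ranges:
  10.0.0.0/8 (10.0.0.0 - 10.255.255.255)
  172.16.0.0/12 (172.16.0.0 - 172.31.255.255)
  192.168.0.0/16 (192.168.0.0 - 192.168.255.255)
Private (in 192.168.0.0/16)


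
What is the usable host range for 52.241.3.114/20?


Network: 52.241.0.0
Broadcast: 52.241.15.255
First usable = network + 1
Last usable = broadcast - 1
Range: 52.241.0.1 to 52.241.15.254


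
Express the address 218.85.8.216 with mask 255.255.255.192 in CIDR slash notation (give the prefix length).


Binary: 11111111.11111111.11111111.11000000
Count leading 1s
Prefix: /26


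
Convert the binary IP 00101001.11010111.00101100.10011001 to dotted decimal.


00101001 = 41
11010111 = 215
00101100 = 44
10011001 = 153
IP: 41.215.44.153


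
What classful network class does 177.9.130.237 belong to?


First octet: 177
Binary: 10110001
10xxxxxx -> Class B (128-191)
Class B, default mask 255.255.0.0 (/16)


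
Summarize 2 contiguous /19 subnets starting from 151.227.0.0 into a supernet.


Original prefix: /19
Number of subnets: 2 = 2^1
New prefix = 19 - 1 = 18
Supernet: 151.227.0.0/18


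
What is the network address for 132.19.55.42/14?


IP:   10000100.00010011.00110111.00101010
Mask: 11111111.11111100.00000000.00000000
AND operation:
Net:  10000100.00010000.00000000.00000000
Network: 132.16.0.0/14


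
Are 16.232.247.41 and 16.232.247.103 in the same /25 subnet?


Mask: 255.255.255.128
16.232.247.41 AND mask = 16.232.247.0
16.232.247.103 AND mask = 16.232.247.0
Yes, same subnet (16.232.247.0)


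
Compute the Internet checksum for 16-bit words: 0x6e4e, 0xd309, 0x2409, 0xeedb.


Sum all words (with carry folding):
+ 0x6e4e = 0x6e4e
+ 0xd309 = 0x4158
+ 0x2409 = 0x6561
+ 0xeedb = 0x543d
One's complement: ~0x543d
Checksum = 0xabc2


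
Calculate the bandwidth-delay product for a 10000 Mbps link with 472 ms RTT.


BDP = bandwidth * RTT
= 10000 Mbps * 472 ms
= 10000 * 1e6 * 472 / 1000 bits
= 4720000000 bits
= 590000000 bytes
= 576171.875 KB
BDP = 4720000000 bits (590000000 bytes)


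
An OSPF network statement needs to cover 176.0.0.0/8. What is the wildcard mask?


Subnet mask: 255.0.0.0
Wildcard = 255.255.255.255 - subnet mask
255 - 255 = 0
255 - 0 = 255
255 - 0 = 255
255 - 0 = 255
Wildcard: 0.255.255.255


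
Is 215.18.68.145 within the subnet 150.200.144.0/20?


Subnet network: 150.200.144.0
Test IP AND mask: 215.18.64.0
No, 215.18.68.145 is not in 150.200.144.0/20


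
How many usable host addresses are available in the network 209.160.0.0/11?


Host bits = 32 - 11 = 21
Total addresses = 2^21 = 2097152
Usable = total - 2 (network and broadcast)
Usable hosts: 2097150


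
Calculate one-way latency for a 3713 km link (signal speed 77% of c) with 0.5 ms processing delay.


Speed = 0.77 * 3e5 km/s = 231000 km/s
Propagation delay = 3713 / 231000 = 0.0161 s = 16.0736 ms
Processing delay = 0.5 ms
Total one-way latency = 16.5736 ms


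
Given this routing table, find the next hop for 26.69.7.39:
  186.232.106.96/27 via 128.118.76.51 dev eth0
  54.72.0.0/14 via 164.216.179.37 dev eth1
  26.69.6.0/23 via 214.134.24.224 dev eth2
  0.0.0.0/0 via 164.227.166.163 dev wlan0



Longest prefix match for 26.69.7.39:
  /27 186.232.106.96: no
  /14 54.72.0.0: no
  /23 26.69.6.0: MATCH
  /0 0.0.0.0: MATCH
Selected: next-hop 214.134.24.224 via eth2 (matched /23)


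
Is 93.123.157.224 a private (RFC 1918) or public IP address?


RFC 1918 private ranges:
  10.0.0.0/8 (10.0.0.0 - 10.255.255.255)
  172.16.0.0/12 (172.16.0.0 - 172.31.255.255)
  192.168.0.0/16 (192.168.0.0 - 192.168.255.255)
Public (not in any RFC 1918 range)


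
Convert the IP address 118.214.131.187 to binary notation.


118 = 01110110
214 = 11010110
131 = 10000011
187 = 10111011
Binary: 01110110.11010110.10000011.10111011


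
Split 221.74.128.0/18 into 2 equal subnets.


New prefix = 18 + 1 = 19
Each subnet has 8192 addresses
  221.74.128.0/19
  221.74.160.0/19
Subnets: 221.74.128.0/19, 221.74.160.0/19


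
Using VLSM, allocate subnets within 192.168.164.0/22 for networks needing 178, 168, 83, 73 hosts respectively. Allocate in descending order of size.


178 hosts -> /24 (254 usable): 192.168.164.0/24
168 hosts -> /24 (254 usable): 192.168.165.0/24
83 hosts -> /25 (126 usable): 192.168.166.0/25
73 hosts -> /25 (126 usable): 192.168.166.128/25
Allocation: 192.168.164.0/24 (178 hosts, 254 usable); 192.168.165.0/24 (168 hosts, 254 usable); 192.168.166.0/25 (83 hosts, 126 usable); 192.168.166.128/25 (73 hosts, 126 usable)


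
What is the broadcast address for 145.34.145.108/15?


Network: 145.34.0.0/15
Host bits = 17
Set all host bits to 1:
Broadcast: 145.35.255.255


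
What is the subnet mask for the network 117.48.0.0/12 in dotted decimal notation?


/12 means 12 network bits, 20 host bits
Binary: 11111111111100000000000000000000
Mask: 255.240.0.0


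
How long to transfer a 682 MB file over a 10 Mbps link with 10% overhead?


Effective throughput = 10 * (1 - 10/100) = 9 Mbps
File size in Mb = 682 * 8 = 5456 Mb
Time = 5456 / 9
Time = 606.2222 seconds


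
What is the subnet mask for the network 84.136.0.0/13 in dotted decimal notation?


/13 means 13 network bits, 19 host bits
Binary: 11111111111110000000000000000000
Mask: 255.248.0.0


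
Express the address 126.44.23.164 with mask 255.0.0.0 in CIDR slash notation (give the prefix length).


Binary: 11111111.00000000.00000000.00000000
Count leading 1s
Prefix: /8


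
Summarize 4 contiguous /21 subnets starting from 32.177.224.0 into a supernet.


Original prefix: /21
Number of subnets: 4 = 2^2
New prefix = 21 - 2 = 19
Supernet: 32.177.224.0/19


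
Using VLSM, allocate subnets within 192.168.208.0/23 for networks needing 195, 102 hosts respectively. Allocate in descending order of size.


195 hosts -> /24 (254 usable): 192.168.208.0/24
102 hosts -> /25 (126 usable): 192.168.209.0/25
Allocation: 192.168.208.0/24 (195 hosts, 254 usable); 192.168.209.0/25 (102 hosts, 126 usable)


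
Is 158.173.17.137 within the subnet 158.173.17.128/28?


Subnet network: 158.173.17.128
Test IP AND mask: 158.173.17.128
Yes, 158.173.17.137 is in 158.173.17.128/28


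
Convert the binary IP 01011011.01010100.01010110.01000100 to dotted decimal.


01011011 = 91
01010100 = 84
01010110 = 86
01000100 = 68
IP: 91.84.86.68


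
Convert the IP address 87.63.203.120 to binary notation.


87 = 01010111
63 = 00111111
203 = 11001011
120 = 01111000
Binary: 01010111.00111111.11001011.01111000


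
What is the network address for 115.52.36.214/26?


IP:   01110011.00110100.00100100.11010110
Mask: 11111111.11111111.11111111.11000000
AND operation:
Net:  01110011.00110100.00100100.11000000
Network: 115.52.36.192/26


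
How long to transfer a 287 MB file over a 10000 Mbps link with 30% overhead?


Effective throughput = 10000 * (1 - 30/100) = 7000 Mbps
File size in Mb = 287 * 8 = 2296 Mb
Time = 2296 / 7000
Time = 0.328 seconds


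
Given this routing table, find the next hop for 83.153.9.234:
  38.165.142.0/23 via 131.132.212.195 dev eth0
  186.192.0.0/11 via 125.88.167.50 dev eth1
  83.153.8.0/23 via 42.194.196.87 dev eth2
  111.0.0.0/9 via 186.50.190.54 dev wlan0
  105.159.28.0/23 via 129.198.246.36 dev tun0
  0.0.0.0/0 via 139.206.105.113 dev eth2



Longest prefix match for 83.153.9.234:
  /23 38.165.142.0: no
  /11 186.192.0.0: no
  /23 83.153.8.0: MATCH
  /9 111.0.0.0: no
  /23 105.159.28.0: no
  /0 0.0.0.0: MATCH
Selected: next-hop 42.194.196.87 via eth2 (matched /23)


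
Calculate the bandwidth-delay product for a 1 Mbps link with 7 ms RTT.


BDP = bandwidth * RTT
= 1 Mbps * 7 ms
= 1 * 1e6 * 7 / 1000 bits
= 7000 bits
= 875 bytes
BDP = 7000 bits (875 bytes)


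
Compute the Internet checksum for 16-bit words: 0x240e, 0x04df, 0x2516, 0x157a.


Sum all words (with carry folding):
+ 0x240e = 0x240e
+ 0x04df = 0x28ed
+ 0x2516 = 0x4e03
+ 0x157a = 0x637d
One's complement: ~0x637d
Checksum = 0x9c82


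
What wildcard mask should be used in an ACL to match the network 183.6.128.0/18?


Subnet mask: 255.255.192.0
Wildcard = 255.255.255.255 - subnet mask
255 - 255 = 0
255 - 255 = 0
255 - 192 = 63
255 - 0 = 255
Wildcard: 0.0.63.255


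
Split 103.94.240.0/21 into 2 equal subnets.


New prefix = 21 + 1 = 22
Each subnet has 1024 addresses
  103.94.240.0/22
  103.94.244.0/22
Subnets: 103.94.240.0/22, 103.94.244.0/22


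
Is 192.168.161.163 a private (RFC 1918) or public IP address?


RFC 1918 private ranges:
  10.0.0.0/8 (10.0.0.0 - 10.255.255.255)
  172.16.0.0/12 (172.16.0.0 - 172.31.255.255)
  192.168.0.0/16 (192.168.0.0 - 192.168.255.255)
Private (in 192.168.0.0/16)


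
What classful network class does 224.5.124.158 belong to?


First octet: 224
Binary: 11100000
1110xxxx -> Class D (224-239)
Class D (multicast), default mask N/A


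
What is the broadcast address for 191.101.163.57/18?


Network: 191.101.128.0/18
Host bits = 14
Set all host bits to 1:
Broadcast: 191.101.191.255


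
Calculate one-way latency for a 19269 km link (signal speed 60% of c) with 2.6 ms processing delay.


Speed = 0.6 * 3e5 km/s = 180000 km/s
Propagation delay = 19269 / 180000 = 0.1071 s = 107.05 ms
Processing delay = 2.6 ms
Total one-way latency = 109.65 ms


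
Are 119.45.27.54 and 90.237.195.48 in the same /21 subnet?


Mask: 255.255.248.0
119.45.27.54 AND mask = 119.45.24.0
90.237.195.48 AND mask = 90.237.192.0
No, different subnets (119.45.24.0 vs 90.237.192.0)


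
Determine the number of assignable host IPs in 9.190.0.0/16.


Host bits = 32 - 16 = 16
Total addresses = 2^16 = 65536
Usable = total - 2 (network and broadcast)
Usable hosts: 65534


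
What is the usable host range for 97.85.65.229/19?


Network: 97.85.64.0
Broadcast: 97.85.95.255
First usable = network + 1
Last usable = broadcast - 1
Range: 97.85.64.1 to 97.85.95.254


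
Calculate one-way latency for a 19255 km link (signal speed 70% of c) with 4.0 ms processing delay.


Speed = 0.7 * 3e5 km/s = 210000 km/s
Propagation delay = 19255 / 210000 = 0.0917 s = 91.6905 ms
Processing delay = 4.0 ms
Total one-way latency = 95.6905 ms


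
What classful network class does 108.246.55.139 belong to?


First octet: 108
Binary: 01101100
0xxxxxxx -> Class A (1-126)
Class A, default mask 255.0.0.0 (/8)


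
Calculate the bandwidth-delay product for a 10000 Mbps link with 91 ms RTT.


BDP = bandwidth * RTT
= 10000 Mbps * 91 ms
= 10000 * 1e6 * 91 / 1000 bits
= 910000000 bits
= 113750000 bytes
= 111083.9844 KB
BDP = 910000000 bits (113750000 bytes)


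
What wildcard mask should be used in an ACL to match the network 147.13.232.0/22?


Subnet mask: 255.255.252.0
Wildcard = 255.255.255.255 - subnet mask
255 - 255 = 0
255 - 255 = 0
255 - 252 = 3
255 - 0 = 255
Wildcard: 0.0.3.255


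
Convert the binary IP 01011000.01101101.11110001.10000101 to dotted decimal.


01011000 = 88
01101101 = 109
11110001 = 241
10000101 = 133
IP: 88.109.241.133


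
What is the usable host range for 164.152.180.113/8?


Network: 164.0.0.0
Broadcast: 164.255.255.255
First usable = network + 1
Last usable = broadcast - 1
Range: 164.0.0.1 to 164.255.255.254


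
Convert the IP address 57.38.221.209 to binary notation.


57 = 00111001
38 = 00100110
221 = 11011101
209 = 11010001
Binary: 00111001.00100110.11011101.11010001


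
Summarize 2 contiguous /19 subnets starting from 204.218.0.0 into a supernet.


Original prefix: /19
Number of subnets: 2 = 2^1
New prefix = 19 - 1 = 18
Supernet: 204.218.0.0/18


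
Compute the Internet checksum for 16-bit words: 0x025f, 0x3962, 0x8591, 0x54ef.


Sum all words (with carry folding):
+ 0x025f = 0x025f
+ 0x3962 = 0x3bc1
+ 0x8591 = 0xc152
+ 0x54ef = 0x1642
One's complement: ~0x1642
Checksum = 0xe9bd


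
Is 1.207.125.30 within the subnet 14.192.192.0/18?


Subnet network: 14.192.192.0
Test IP AND mask: 1.207.64.0
No, 1.207.125.30 is not in 14.192.192.0/18


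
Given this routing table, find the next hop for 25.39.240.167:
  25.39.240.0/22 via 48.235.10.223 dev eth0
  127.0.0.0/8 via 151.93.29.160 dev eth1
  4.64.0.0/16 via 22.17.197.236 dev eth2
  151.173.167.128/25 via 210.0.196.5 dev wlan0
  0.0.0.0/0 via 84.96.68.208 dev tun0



Longest prefix match for 25.39.240.167:
  /22 25.39.240.0: MATCH
  /8 127.0.0.0: no
  /16 4.64.0.0: no
  /25 151.173.167.128: no
  /0 0.0.0.0: MATCH
Selected: next-hop 48.235.10.223 via eth0 (matched /22)


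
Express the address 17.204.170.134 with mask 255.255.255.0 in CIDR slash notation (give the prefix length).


Binary: 11111111.11111111.11111111.00000000
Count leading 1s
Prefix: /24


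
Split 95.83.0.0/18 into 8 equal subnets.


New prefix = 18 + 3 = 21
Each subnet has 2048 addresses
  95.83.0.0/21
  95.83.8.0/21
  95.83.16.0/21
  95.83.24.0/21
  95.83.32.0/21
  95.83.40.0/21
  95.83.48.0/21
  95.83.56.0/21
Subnets: 95.83.0.0/21, 95.83.8.0/21, 95.83.16.0/21, 95.83.24.0/21, 95.83.32.0/21, 95.83.40.0/21, 95.83.48.0/21, 95.83.56.0/21


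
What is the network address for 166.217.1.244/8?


IP:   10100110.11011001.00000001.11110100
Mask: 11111111.00000000.00000000.00000000
AND operation:
Net:  10100110.00000000.00000000.00000000
Network: 166.0.0.0/8


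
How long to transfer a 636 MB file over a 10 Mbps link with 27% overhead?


Effective throughput = 10 * (1 - 27/100) = 7.3 Mbps
File size in Mb = 636 * 8 = 5088 Mb
Time = 5088 / 7.3
Time = 696.9863 seconds


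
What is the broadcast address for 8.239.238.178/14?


Network: 8.236.0.0/14
Host bits = 18
Set all host bits to 1:
Broadcast: 8.239.255.255


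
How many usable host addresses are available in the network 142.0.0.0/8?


Host bits = 32 - 8 = 24
Total addresses = 2^24 = 16777216
Usable = total - 2 (network and broadcast)
Usable hosts: 16777214


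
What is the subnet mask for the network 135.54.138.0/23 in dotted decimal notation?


/23 means 23 network bits, 9 host bits
Binary: 11111111111111111111111000000000
Mask: 255.255.254.0


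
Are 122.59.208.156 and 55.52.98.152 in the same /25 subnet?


Mask: 255.255.255.128
122.59.208.156 AND mask = 122.59.208.128
55.52.98.152 AND mask = 55.52.98.128
No, different subnets (122.59.208.128 vs 55.52.98.128)


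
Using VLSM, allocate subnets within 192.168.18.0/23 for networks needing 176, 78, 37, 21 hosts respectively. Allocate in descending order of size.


176 hosts -> /24 (254 usable): 192.168.18.0/24
78 hosts -> /25 (126 usable): 192.168.19.0/25
37 hosts -> /26 (62 usable): 192.168.19.128/26
21 hosts -> /27 (30 usable): 192.168.19.192/27
Allocation: 192.168.18.0/24 (176 hosts, 254 usable); 192.168.19.0/25 (78 hosts, 126 usable); 192.168.19.128/26 (37 hosts, 62 usable); 192.168.19.192/27 (21 hosts, 30 usable)


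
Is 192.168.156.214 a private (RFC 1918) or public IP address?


RFC 1918 private ranges:
  10.0.0.0/8 (10.0.0.0 - 10.255.255.255)
  172.16.0.0/12 (172.16.0.0 - 172.31.255.255)
  192.168.0.0/16 (192.168.0.0 - 192.168.255.255)
Private (in 192.168.0.0/16)


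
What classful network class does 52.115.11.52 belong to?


First octet: 52
Binary: 00110100
0xxxxxxx -> Class A (1-126)
Class A, default mask 255.0.0.0 (/8)


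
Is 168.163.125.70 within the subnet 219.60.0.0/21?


Subnet network: 219.60.0.0
Test IP AND mask: 168.163.120.0
No, 168.163.125.70 is not in 219.60.0.0/21


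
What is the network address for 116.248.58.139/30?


IP:   01110100.11111000.00111010.10001011
Mask: 11111111.11111111.11111111.11111100
AND operation:
Net:  01110100.11111000.00111010.10001000
Network: 116.248.58.136/30


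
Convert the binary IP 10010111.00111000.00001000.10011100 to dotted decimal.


10010111 = 151
00111000 = 56
00001000 = 8
10011100 = 156
IP: 151.56.8.156


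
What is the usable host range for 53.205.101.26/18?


Network: 53.205.64.0
Broadcast: 53.205.127.255
First usable = network + 1
Last usable = broadcast - 1
Range: 53.205.64.1 to 53.205.127.254


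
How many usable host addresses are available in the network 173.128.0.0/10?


Host bits = 32 - 10 = 22
Total addresses = 2^22 = 4194304
Usable = total - 2 (network and broadcast)
Usable hosts: 4194302


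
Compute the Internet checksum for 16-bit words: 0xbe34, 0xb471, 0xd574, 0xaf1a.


Sum all words (with carry folding):
+ 0xbe34 = 0xbe34
+ 0xb471 = 0x72a6
+ 0xd574 = 0x481b
+ 0xaf1a = 0xf735
One's complement: ~0xf735
Checksum = 0x08ca


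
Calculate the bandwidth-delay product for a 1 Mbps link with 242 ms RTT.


BDP = bandwidth * RTT
= 1 Mbps * 242 ms
= 1 * 1e6 * 242 / 1000 bits
= 242000 bits
= 30250 bytes
= 29.541 KB
BDP = 242000 bits (30250 bytes)


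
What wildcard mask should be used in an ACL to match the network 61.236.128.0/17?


Subnet mask: 255.255.128.0
Wildcard = 255.255.255.255 - subnet mask
255 - 255 = 0
255 - 255 = 0
255 - 128 = 127
255 - 0 = 255
Wildcard: 0.0.127.255


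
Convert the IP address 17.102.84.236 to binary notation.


17 = 00010001
102 = 01100110
84 = 01010100
236 = 11101100
Binary: 00010001.01100110.01010100.11101100


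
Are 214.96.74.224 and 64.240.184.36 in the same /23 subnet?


Mask: 255.255.254.0
214.96.74.224 AND mask = 214.96.74.0
64.240.184.36 AND mask = 64.240.184.0
No, different subnets (214.96.74.0 vs 64.240.184.0)


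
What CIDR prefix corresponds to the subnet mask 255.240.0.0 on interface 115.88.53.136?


Binary: 11111111.11110000.00000000.00000000
Count leading 1s
Prefix: /12


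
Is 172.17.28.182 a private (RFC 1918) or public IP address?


RFC 1918 private ranges:
  10.0.0.0/8 (10.0.0.0 - 10.255.255.255)
  172.16.0.0/12 (172.16.0.0 - 172.31.255.255)
  192.168.0.0/16 (192.168.0.0 - 192.168.255.255)
Private (in 172.16.0.0/12)


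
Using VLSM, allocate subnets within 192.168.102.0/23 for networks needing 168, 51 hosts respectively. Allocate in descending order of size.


168 hosts -> /24 (254 usable): 192.168.102.0/24
51 hosts -> /26 (62 usable): 192.168.103.0/26
Allocation: 192.168.102.0/24 (168 hosts, 254 usable); 192.168.103.0/26 (51 hosts, 62 usable)


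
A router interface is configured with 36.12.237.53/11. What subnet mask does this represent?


/11 means 11 network bits, 21 host bits
Binary: 11111111111000000000000000000000
Mask: 255.224.0.0


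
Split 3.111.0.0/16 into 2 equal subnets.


New prefix = 16 + 1 = 17
Each subnet has 32768 addresses
  3.111.0.0/17
  3.111.128.0/17
Subnets: 3.111.0.0/17, 3.111.128.0/17


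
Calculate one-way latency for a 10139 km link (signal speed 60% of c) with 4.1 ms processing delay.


Speed = 0.6 * 3e5 km/s = 180000 km/s
Propagation delay = 10139 / 180000 = 0.0563 s = 56.3278 ms
Processing delay = 4.1 ms
Total one-way latency = 60.4278 ms


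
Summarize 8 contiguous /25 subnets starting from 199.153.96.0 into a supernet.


Original prefix: /25
Number of subnets: 8 = 2^3
New prefix = 25 - 3 = 22
Supernet: 199.153.96.0/22


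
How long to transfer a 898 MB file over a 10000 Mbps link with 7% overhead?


Effective throughput = 10000 * (1 - 7/100) = 9300 Mbps
File size in Mb = 898 * 8 = 7184 Mb
Time = 7184 / 9300
Time = 0.7725 seconds


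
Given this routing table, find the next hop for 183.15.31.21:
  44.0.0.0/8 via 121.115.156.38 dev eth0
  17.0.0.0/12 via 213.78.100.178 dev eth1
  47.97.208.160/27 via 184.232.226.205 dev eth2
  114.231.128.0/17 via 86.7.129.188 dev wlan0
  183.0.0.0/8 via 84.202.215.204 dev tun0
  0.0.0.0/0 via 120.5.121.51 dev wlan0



Longest prefix match for 183.15.31.21:
  /8 44.0.0.0: no
  /12 17.0.0.0: no
  /27 47.97.208.160: no
  /17 114.231.128.0: no
  /8 183.0.0.0: MATCH
  /0 0.0.0.0: MATCH
Selected: next-hop 84.202.215.204 via tun0 (matched /8)


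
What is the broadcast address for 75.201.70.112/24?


Network: 75.201.70.0/24
Host bits = 8
Set all host bits to 1:
Broadcast: 75.201.70.255


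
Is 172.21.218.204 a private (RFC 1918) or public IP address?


RFC 1918 private ranges:
  10.0.0.0/8 (10.0.0.0 - 10.255.255.255)
  172.16.0.0/12 (172.16.0.0 - 172.31.255.255)
  192.168.0.0/16 (192.168.0.0 - 192.168.255.255)
Private (in 172.16.0.0/12)


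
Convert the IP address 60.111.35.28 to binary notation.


60 = 00111100
111 = 01101111
35 = 00100011
28 = 00011100
Binary: 00111100.01101111.00100011.00011100


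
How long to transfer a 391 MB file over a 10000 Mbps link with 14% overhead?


Effective throughput = 10000 * (1 - 14/100) = 8600 Mbps
File size in Mb = 391 * 8 = 3128 Mb
Time = 3128 / 8600
Time = 0.3637 seconds


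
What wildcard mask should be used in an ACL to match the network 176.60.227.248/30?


Subnet mask: 255.255.255.252
Wildcard = 255.255.255.255 - subnet mask
255 - 255 = 0
255 - 255 = 0
255 - 255 = 0
255 - 252 = 3
Wildcard: 0.0.0.3


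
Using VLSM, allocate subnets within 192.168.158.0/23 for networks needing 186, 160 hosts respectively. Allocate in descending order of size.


186 hosts -> /24 (254 usable): 192.168.158.0/24
160 hosts -> /24 (254 usable): 192.168.159.0/24
Allocation: 192.168.158.0/24 (186 hosts, 254 usable); 192.168.159.0/24 (160 hosts, 254 usable)


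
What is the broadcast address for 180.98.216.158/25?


Network: 180.98.216.128/25
Host bits = 7
Set all host bits to 1:
Broadcast: 180.98.216.255


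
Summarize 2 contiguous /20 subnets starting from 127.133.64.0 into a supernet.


Original prefix: /20
Number of subnets: 2 = 2^1
New prefix = 20 - 1 = 19
Supernet: 127.133.64.0/19


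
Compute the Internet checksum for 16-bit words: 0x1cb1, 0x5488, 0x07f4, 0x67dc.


Sum all words (with carry folding):
+ 0x1cb1 = 0x1cb1
+ 0x5488 = 0x7139
+ 0x07f4 = 0x792d
+ 0x67dc = 0xe109
One's complement: ~0xe109
Checksum = 0x1ef6


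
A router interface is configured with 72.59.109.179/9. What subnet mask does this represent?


/9 means 9 network bits, 23 host bits
Binary: 11111111100000000000000000000000
Mask: 255.128.0.0


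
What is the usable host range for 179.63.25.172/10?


Network: 179.0.0.0
Broadcast: 179.63.255.255
First usable = network + 1
Last usable = broadcast - 1
Range: 179.0.0.1 to 179.63.255.254


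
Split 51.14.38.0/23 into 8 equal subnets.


New prefix = 23 + 3 = 26
Each subnet has 64 addresses
  51.14.38.0/26
  51.14.38.64/26
  51.14.38.128/26
  51.14.38.192/26
  51.14.39.0/26
  51.14.39.64/26
  51.14.39.128/26
  51.14.39.192/26
Subnets: 51.14.38.0/26, 51.14.38.64/26, 51.14.38.128/26, 51.14.38.192/26, 51.14.39.0/26, 51.14.39.64/26, 51.14.39.128/26, 51.14.39.192/26


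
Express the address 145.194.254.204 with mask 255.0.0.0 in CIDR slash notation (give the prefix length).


Binary: 11111111.00000000.00000000.00000000
Count leading 1s
Prefix: /8


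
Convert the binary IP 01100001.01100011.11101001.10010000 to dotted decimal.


01100001 = 97
01100011 = 99
11101001 = 233
10010000 = 144
IP: 97.99.233.144


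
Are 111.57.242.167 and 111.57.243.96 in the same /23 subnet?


Mask: 255.255.254.0
111.57.242.167 AND mask = 111.57.242.0
111.57.243.96 AND mask = 111.57.242.0
Yes, same subnet (111.57.242.0)


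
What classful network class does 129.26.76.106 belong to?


First octet: 129
Binary: 10000001
10xxxxxx -> Class B (128-191)
Class B, default mask 255.255.0.0 (/16)


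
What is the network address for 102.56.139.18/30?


IP:   01100110.00111000.10001011.00010010
Mask: 11111111.11111111.11111111.11111100
AND operation:
Net:  01100110.00111000.10001011.00010000
Network: 102.56.139.16/30


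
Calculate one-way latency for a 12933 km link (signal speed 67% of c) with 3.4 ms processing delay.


Speed = 0.67 * 3e5 km/s = 201000 km/s
Propagation delay = 12933 / 201000 = 0.0643 s = 64.3433 ms
Processing delay = 3.4 ms
Total one-way latency = 67.7433 ms


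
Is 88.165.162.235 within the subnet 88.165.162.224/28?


Subnet network: 88.165.162.224
Test IP AND mask: 88.165.162.224
Yes, 88.165.162.235 is in 88.165.162.224/28


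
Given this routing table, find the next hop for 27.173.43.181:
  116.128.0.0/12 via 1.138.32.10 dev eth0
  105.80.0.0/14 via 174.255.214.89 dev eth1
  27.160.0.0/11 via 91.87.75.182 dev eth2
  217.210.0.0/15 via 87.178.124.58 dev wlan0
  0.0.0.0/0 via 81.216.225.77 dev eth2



Longest prefix match for 27.173.43.181:
  /12 116.128.0.0: no
  /14 105.80.0.0: no
  /11 27.160.0.0: MATCH
  /15 217.210.0.0: no
  /0 0.0.0.0: MATCH
Selected: next-hop 91.87.75.182 via eth2 (matched /11)


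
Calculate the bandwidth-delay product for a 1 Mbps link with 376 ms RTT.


BDP = bandwidth * RTT
= 1 Mbps * 376 ms
= 1 * 1e6 * 376 / 1000 bits
= 376000 bits
= 47000 bytes
= 45.8984 KB
BDP = 376000 bits (47000 bytes)


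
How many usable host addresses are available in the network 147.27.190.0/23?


Host bits = 32 - 23 = 9
Total addresses = 2^9 = 512
Usable = total - 2 (network and broadcast)
Usable hosts: 510


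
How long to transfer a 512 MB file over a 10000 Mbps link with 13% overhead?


Effective throughput = 10000 * (1 - 13/100) = 8700 Mbps
File size in Mb = 512 * 8 = 4096 Mb
Time = 4096 / 8700
Time = 0.4708 seconds


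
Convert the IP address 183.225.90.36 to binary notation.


183 = 10110111
225 = 11100001
90 = 01011010
36 = 00100100
Binary: 10110111.11100001.01011010.00100100


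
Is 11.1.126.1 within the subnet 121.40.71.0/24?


Subnet network: 121.40.71.0
Test IP AND mask: 11.1.126.0
No, 11.1.126.1 is not in 121.40.71.0/24


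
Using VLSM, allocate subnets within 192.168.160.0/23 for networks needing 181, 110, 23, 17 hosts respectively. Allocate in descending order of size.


181 hosts -> /24 (254 usable): 192.168.160.0/24
110 hosts -> /25 (126 usable): 192.168.161.0/25
23 hosts -> /27 (30 usable): 192.168.161.128/27
17 hosts -> /27 (30 usable): 192.168.161.160/27
Allocation: 192.168.160.0/24 (181 hosts, 254 usable); 192.168.161.0/25 (110 hosts, 126 usable); 192.168.161.128/27 (23 hosts, 30 usable); 192.168.161.160/27 (17 hosts, 30 usable)


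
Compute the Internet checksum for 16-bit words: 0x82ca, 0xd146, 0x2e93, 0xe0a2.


Sum all words (with carry folding):
+ 0x82ca = 0x82ca
+ 0xd146 = 0x5411
+ 0x2e93 = 0x82a4
+ 0xe0a2 = 0x6347
One's complement: ~0x6347
Checksum = 0x9cb8
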